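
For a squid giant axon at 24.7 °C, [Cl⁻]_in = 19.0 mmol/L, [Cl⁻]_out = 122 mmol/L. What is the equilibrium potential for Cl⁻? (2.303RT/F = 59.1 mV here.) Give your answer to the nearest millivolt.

-48 mV

E = (59.1/z) · log₁₀([Cl⁻]_out/[Cl⁻]_in) with z = -1.
For an anion, dividing by z = -1 reverses the sign.
= (59.1/-1) · log₁₀(122/19.0) = -59.10 · log₁₀(6.421)
= -59.10 · (0.8076) = -47.73 mV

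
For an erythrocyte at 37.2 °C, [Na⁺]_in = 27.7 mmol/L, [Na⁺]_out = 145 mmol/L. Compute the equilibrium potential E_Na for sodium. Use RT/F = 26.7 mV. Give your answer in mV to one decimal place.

E = (26.7/z) · ln([Na⁺]_out/[Na⁺]_in) with z = +1.
= (26.7/1) · ln(145/27.7) = 26.70 · ln(5.235)
= 26.70 · (1.6553) = 44.20 mV

44.2 mV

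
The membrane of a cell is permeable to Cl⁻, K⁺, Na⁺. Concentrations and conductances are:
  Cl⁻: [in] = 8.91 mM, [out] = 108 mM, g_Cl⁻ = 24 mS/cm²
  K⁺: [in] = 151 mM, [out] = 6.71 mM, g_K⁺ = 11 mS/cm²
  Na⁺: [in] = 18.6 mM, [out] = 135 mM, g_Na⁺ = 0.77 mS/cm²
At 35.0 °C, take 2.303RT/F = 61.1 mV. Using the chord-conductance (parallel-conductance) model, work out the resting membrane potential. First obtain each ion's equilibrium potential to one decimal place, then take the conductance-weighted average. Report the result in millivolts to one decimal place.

E_Cl⁻ = (61.1/-1)·log₁₀(108/8.91) = -66.2 mV
E_K⁺ = (61.1/1)·log₁₀(6.71/151) = -82.6 mV
E_Na⁺ = (61.1/1)·log₁₀(135/18.6) = 52.6 mV
Vm = (Σ gᵢEᵢ)/(Σ gᵢ) = (24·-66.2 + 11·-82.6 + 0.77·52.6) / (24 + 11 + 0.77)
= -2456.90 / 35.77 = -68.69 mV

-68.7 mV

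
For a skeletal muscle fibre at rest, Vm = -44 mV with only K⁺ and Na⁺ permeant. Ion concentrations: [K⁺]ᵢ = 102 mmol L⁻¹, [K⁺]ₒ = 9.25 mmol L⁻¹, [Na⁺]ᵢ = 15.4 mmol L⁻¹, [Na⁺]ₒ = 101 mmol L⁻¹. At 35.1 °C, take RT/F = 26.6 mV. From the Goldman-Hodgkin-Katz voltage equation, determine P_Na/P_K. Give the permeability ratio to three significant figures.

Let α = P_Na/P_K. GHK: Vm = 26.6·ln[(Kₒ + α·Naₒ)/(Kᵢ + α·Naᵢ)].
e^(Vm/26.6) = e^(-44.0/26.6) = 0.19126
So 0.19126·(Kᵢ + α·Naᵢ) = Kₒ + α·Naₒ → α = (0.19126·102.0 − 9.25) / (101.0 − 0.19126·15.4)
α = (19.51 − 9.25) / (101.0 − 2.945) = 10.26/98.05 = 0.1046

0.105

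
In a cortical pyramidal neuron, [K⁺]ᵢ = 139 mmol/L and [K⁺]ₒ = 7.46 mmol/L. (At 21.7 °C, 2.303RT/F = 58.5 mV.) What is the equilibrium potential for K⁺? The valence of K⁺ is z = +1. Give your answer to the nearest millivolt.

-74 mV

E = (58.5/z) · log₁₀([K⁺]_out/[K⁺]_in) with z = +1.
= (58.5/1) · log₁₀(7.46/139) = 58.50 · log₁₀(0.05367)
= 58.50 · (-1.2703) = -74.31 mV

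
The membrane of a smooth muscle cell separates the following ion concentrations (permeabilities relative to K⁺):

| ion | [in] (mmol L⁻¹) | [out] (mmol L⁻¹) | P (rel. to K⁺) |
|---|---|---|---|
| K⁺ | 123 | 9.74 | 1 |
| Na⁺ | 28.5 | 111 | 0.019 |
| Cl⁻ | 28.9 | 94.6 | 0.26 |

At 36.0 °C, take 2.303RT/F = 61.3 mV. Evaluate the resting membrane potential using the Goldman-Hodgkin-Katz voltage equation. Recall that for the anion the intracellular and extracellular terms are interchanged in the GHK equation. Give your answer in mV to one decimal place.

Vm = 61.3 · log₁₀[(Σ P·[cation]ₒ + Σ P·[anion]ᵢ) / (Σ P·[cation]ᵢ + Σ P·[anion]ₒ)]
Numerator = 1×9.74 + 0.019×111 + 0.26×28.9 = 19.36
Denominator = 1×123 + 0.019×28.5 + 0.26×94.6 = 148.1
Vm = 61.3 · log₁₀(0.13071) = 61.3 × (-0.8837) = -54.17 mV

-54.2 mV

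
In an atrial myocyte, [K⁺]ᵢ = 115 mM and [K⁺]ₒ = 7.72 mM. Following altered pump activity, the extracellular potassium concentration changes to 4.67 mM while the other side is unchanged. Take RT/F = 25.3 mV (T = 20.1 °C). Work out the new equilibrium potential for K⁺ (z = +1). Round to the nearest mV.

After the shift: [K⁺]_out = 4.67, [K⁺]_in = 115 mM.
E_new = (25.3/1)·ln(4.67/115) = 25.30 · (-3.2038) = -81.06 mV

-81 mV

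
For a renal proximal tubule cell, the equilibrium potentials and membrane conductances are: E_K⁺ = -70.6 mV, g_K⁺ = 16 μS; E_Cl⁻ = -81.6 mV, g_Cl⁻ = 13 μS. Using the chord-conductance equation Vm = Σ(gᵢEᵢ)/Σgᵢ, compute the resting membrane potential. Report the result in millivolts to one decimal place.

Σ gᵢEᵢ = 16·(-70.6) + 13·(-81.6) = -2190.40
Σ gᵢ = 16 + 13 = 29
Vm = -2190.40 / 29 = -75.53 mV

-75.5 mV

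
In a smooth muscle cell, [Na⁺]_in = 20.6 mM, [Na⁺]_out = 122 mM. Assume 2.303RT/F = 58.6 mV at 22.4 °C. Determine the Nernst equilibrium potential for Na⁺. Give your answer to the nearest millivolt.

45 mV

E = (58.6/z) · log₁₀([Na⁺]_out/[Na⁺]_in) with z = +1.
= (58.6/1) · log₁₀(122/20.6) = 58.60 · log₁₀(5.922)
= 58.60 · (0.7725) = 45.27 mV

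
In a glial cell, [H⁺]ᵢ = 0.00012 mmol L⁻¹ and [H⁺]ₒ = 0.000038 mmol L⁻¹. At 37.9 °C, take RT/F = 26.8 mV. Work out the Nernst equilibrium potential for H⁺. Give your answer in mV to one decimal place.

E = (26.8/z) · ln([H⁺]_out/[H⁺]_in) with z = +1.
= (26.8/1) · ln(0.000038/0.00012) = 26.80 · ln(0.3167)
= 26.80 · (-1.1499) = -30.82 mV

-30.8 mV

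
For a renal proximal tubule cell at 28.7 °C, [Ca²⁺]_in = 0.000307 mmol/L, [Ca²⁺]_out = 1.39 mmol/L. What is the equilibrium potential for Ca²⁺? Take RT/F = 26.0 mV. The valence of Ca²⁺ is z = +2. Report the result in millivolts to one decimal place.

109.4 mV

E = (26.0/z) · ln([Ca²⁺]_out/[Ca²⁺]_in) with z = +2.
= (26.0/2) · ln(1.39/0.000307) = 13.00 · ln(4528)
= 13.00 · (8.4180) = 109.43 mV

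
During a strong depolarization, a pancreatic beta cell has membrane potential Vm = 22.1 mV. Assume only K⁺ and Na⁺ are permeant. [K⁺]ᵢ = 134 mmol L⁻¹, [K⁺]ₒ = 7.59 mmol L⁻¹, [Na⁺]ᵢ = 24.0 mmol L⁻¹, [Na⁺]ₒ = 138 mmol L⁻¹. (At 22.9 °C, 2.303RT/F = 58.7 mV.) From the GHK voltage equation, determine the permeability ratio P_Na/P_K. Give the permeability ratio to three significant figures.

Let α = P_Na/P_K. GHK: Vm = 58.7·log₁₀[(Kₒ + α·Naₒ)/(Kᵢ + α·Naᵢ)].
10^(Vm/58.7) = 10^(22.1/58.7) = 2.3795
So 2.3795·(Kᵢ + α·Naᵢ) = Kₒ + α·Naₒ → α = (2.3795·134.0 − 7.59) / (138.0 − 2.3795·24.0)
α = (318.9 − 7.59) / (138.0 − 57.11) = 311.3/80.89 = 3.848

3.85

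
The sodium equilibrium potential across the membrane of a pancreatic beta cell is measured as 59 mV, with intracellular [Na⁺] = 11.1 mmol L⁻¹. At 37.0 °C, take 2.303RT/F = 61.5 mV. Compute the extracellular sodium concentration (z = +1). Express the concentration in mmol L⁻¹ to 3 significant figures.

101 mmol L⁻¹

Nernst: E = (61.5/1) · log₁₀([out]/[in]), so log₁₀([out]/[in]) = 59.0 × 1 / 61.5 = 0.9593.
[out]/[in] = 10^(0.9593) = 9.106.
[out] = 9.106 × 11.1 = 101.1 mmol L⁻¹.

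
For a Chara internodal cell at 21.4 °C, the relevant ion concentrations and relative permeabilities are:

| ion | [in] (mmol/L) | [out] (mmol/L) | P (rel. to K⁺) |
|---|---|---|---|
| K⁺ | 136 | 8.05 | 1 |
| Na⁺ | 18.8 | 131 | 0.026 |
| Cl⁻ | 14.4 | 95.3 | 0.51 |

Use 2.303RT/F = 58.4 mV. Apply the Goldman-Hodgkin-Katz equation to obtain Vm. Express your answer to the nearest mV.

-58 mV

Vm = 58.4 · log₁₀[(Σ P·[cation]ₒ + Σ P·[anion]ᵢ) / (Σ P·[cation]ᵢ + Σ P·[anion]ₒ)]
Numerator = 1×8.05 + 0.026×131 + 0.51×14.4 = 18.8
Denominator = 1×136 + 0.026×18.8 + 0.51×95.3 = 185.1
Vm = 58.4 · log₁₀(0.10157) = 58.4 × (-0.9932) = -58.00 mV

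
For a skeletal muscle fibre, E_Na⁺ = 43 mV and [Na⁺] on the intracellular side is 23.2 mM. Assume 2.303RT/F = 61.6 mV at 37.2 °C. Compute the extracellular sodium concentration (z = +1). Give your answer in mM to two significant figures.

Nernst: E = (61.6/1) · log₁₀([out]/[in]), so log₁₀([out]/[in]) = 43.0 × 1 / 61.6 = 0.6981.
[out]/[in] = 10^(0.6981) = 4.989.
[out] = 4.989 × 23.2 = 115.8 mM.

120 mM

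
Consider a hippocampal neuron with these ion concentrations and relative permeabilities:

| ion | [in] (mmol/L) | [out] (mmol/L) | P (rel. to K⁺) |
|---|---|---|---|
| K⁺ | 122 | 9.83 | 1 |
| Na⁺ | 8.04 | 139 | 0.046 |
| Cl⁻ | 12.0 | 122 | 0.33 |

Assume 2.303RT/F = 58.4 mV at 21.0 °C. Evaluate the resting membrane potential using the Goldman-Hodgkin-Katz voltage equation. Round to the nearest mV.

Vm = 58.4 · log₁₀[(Σ P·[cation]ₒ + Σ P·[anion]ᵢ) / (Σ P·[cation]ᵢ + Σ P·[anion]ₒ)]
Numerator = 1×9.83 + 0.046×139 + 0.33×12.0 = 20.18
Denominator = 1×122 + 0.046×8.04 + 0.33×122 = 162.6
Vm = 58.4 · log₁₀(0.12411) = 58.4 × (-0.9062) = -52.92 mV

-53 mV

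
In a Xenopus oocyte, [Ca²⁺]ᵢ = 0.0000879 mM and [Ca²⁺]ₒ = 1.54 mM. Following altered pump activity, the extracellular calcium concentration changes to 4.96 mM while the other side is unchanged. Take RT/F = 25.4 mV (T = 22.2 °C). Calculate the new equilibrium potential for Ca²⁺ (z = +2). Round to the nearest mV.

139 mV

After the shift: [Ca²⁺]_out = 4.96, [Ca²⁺]_in = 0.0000879 mM.
E_new = (25.4/2)·ln(4.96/0.0000879) = 12.70 · (10.9407) = 138.95 mV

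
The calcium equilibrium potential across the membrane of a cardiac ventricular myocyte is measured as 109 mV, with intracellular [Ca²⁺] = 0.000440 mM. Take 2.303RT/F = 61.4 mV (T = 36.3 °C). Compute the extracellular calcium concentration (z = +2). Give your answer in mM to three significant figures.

Nernst: E = (61.4/2) · log₁₀([out]/[in]), so log₁₀([out]/[in]) = 109.0 × 2 / 61.4 = 3.5505.
[out]/[in] = 10^(3.5505) = 3552.
[out] = 3552 × 0.000440 = 1.563 mM.

1.56 mM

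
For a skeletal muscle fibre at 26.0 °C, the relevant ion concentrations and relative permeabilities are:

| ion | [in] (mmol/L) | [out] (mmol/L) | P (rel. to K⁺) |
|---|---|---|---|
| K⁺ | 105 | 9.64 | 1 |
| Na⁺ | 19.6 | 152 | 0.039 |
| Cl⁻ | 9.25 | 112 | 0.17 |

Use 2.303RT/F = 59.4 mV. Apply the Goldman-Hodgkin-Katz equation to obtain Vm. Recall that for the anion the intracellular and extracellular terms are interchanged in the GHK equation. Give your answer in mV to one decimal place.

Vm = 59.4 · log₁₀[(Σ P·[cation]ₒ + Σ P·[anion]ᵢ) / (Σ P·[cation]ᵢ + Σ P·[anion]ₒ)]
Numerator = 1×9.64 + 0.039×152 + 0.17×9.25 = 17.14
Denominator = 1×105 + 0.039×19.6 + 0.17×112 = 124.8
Vm = 59.4 · log₁₀(0.13734) = 59.4 × (-0.8622) = -51.22 mV

-51.2 mV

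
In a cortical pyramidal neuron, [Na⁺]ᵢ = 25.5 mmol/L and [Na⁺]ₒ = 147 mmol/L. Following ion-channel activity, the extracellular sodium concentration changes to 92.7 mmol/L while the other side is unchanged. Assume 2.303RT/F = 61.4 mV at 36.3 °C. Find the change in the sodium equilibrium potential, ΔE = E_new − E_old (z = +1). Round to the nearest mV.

E_old = (61.4/1)·log₁₀(147/25.5) = 46.71 mV
E_new = (61.4/1)·log₁₀(92.7/25.5) = 34.42 mV
ΔE = 34.42 − (46.71) = -12.29 mV

-12 mV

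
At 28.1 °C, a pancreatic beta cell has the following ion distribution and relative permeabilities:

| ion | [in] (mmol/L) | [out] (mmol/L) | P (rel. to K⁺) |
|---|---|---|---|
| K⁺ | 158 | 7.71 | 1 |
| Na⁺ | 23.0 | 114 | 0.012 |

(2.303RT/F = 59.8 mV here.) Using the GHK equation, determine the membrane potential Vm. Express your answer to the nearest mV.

-74 mV

Vm = 59.8 · log₁₀[(Σ P·[cation]ₒ + Σ P·[anion]ᵢ) / (Σ P·[cation]ᵢ + Σ P·[anion]ₒ)]
Numerator = 1×7.71 + 0.012×114 = 9.078
Denominator = 1×158 + 0.012×23.0 = 158.3
Vm = 59.8 · log₁₀(0.057356) = 59.8 × (-1.2414) = -74.24 mV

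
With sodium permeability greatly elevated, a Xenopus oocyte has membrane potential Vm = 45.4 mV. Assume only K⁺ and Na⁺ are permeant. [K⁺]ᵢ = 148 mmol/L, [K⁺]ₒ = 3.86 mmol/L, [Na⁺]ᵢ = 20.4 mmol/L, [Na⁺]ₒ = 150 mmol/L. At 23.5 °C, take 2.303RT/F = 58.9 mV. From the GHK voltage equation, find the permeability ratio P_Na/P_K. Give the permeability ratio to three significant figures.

Let α = P_Na/P_K. GHK: Vm = 58.9·log₁₀[(Kₒ + α·Naₒ)/(Kᵢ + α·Naᵢ)].
10^(Vm/58.9) = 10^(45.4/58.9) = 5.8993
So 5.8993·(Kᵢ + α·Naᵢ) = Kₒ + α·Naₒ → α = (5.8993·148.0 − 3.86) / (150.0 − 5.8993·20.4)
α = (873.1 − 3.86) / (150.0 − 120.3) = 869.2/29.65 = 29.31

29.3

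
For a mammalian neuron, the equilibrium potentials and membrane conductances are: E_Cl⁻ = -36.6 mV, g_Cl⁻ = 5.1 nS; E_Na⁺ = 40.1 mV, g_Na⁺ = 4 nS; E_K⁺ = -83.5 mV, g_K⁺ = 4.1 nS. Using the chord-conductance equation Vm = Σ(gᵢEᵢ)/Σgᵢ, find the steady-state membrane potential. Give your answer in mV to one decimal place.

-27.9 mV

Σ gᵢEᵢ = 5.1·(-36.6) + 4·(40.1) + 4.1·(-83.5) = -368.61
Σ gᵢ = 5.1 + 4 + 4.1 = 13.2
Vm = -368.61 / 13.2 = -27.92 mV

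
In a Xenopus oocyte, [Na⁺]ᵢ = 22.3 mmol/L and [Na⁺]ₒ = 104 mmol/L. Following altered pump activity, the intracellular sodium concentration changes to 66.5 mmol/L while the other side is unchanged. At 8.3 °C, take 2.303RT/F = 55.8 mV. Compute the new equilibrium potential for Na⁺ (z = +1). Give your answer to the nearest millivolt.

After the shift: [Na⁺]_out = 104, [Na⁺]_in = 66.5 mmol/L.
E_new = (55.8/1)·log₁₀(104/66.5) = 55.80 · (0.1942) = 10.84 mV

11 mV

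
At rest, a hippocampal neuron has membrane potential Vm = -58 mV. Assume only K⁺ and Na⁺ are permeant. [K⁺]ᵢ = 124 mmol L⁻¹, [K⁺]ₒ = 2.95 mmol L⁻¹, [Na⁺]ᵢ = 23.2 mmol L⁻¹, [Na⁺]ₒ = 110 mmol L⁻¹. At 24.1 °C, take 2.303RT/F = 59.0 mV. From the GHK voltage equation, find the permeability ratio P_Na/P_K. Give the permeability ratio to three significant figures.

Let α = P_Na/P_K. GHK: Vm = 59.0·log₁₀[(Kₒ + α·Naₒ)/(Kᵢ + α·Naᵢ)].
10^(Vm/59.0) = 10^(-58.0/59.0) = 0.10398
So 0.10398·(Kᵢ + α·Naᵢ) = Kₒ + α·Naₒ → α = (0.10398·124.0 − 2.95) / (110.0 − 0.10398·23.2)
α = (12.89 − 2.95) / (110.0 − 2.412) = 9.944/107.6 = 0.09242

0.0924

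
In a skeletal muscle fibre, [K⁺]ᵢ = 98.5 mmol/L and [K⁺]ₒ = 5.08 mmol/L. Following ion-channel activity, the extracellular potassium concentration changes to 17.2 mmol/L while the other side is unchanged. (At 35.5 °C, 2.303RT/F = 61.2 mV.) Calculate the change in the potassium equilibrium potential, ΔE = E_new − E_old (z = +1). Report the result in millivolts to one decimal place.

32.4 mV

E_old = (61.2/1)·log₁₀(5.08/98.5) = -78.80 mV
E_new = (61.2/1)·log₁₀(17.2/98.5) = -46.38 mV
ΔE = -46.38 − (-78.80) = 32.42 mV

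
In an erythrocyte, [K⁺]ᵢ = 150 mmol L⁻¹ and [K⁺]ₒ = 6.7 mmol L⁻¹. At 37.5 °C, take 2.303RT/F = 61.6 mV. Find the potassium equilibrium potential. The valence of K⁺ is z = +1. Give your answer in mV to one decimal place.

E = (61.6/z) · log₁₀([K⁺]_out/[K⁺]_in) with z = +1.
= (61.6/1) · log₁₀(6.7/150) = 61.60 · log₁₀(0.04467)
= 61.60 · (-1.3500) = -83.16 mV

-83.2 mV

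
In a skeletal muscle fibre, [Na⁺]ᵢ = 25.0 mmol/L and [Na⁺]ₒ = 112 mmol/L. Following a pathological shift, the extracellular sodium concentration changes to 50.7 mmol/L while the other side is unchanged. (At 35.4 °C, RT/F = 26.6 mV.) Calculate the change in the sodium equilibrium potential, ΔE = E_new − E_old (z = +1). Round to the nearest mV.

-21 mV

E_old = (26.6/1)·ln(112/25.0) = 39.89 mV
E_new = (26.6/1)·ln(50.7/25.0) = 18.81 mV
ΔE = 18.81 − (39.89) = -21.08 mV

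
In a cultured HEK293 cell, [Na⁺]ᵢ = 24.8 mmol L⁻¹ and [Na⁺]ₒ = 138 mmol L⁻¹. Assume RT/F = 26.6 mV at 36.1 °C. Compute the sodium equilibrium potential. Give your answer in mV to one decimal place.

E = (26.6/z) · ln([Na⁺]_out/[Na⁺]_in) with z = +1.
= (26.6/1) · ln(138/24.8) = 26.60 · ln(5.565)
= 26.60 · (1.7164) = 45.66 mV

45.7 mV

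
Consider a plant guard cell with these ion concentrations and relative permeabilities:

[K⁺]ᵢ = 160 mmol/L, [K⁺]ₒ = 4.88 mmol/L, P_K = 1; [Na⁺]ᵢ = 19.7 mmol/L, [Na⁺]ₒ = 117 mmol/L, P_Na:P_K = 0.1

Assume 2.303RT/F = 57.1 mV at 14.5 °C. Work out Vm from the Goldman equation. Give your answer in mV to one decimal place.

-56.5 mV

Vm = 57.1 · log₁₀[(Σ P·[cation]ₒ + Σ P·[anion]ᵢ) / (Σ P·[cation]ᵢ + Σ P·[anion]ₒ)]
Numerator = 1×4.88 + 0.1×117 = 16.58
Denominator = 1×160 + 0.1×19.7 = 162
Vm = 57.1 · log₁₀(0.10236) = 57.1 × (-0.9899) = -56.52 mV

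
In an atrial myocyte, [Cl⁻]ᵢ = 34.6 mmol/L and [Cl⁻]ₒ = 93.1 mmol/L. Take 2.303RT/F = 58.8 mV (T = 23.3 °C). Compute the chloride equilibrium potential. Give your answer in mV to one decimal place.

E = (58.8/z) · log₁₀([Cl⁻]_out/[Cl⁻]_in) with z = -1.
For an anion, dividing by z = -1 reverses the sign.
= (58.8/-1) · log₁₀(93.1/34.6) = -58.80 · log₁₀(2.691)
= -58.80 · (0.4299) = -25.28 mV

-25.3 mV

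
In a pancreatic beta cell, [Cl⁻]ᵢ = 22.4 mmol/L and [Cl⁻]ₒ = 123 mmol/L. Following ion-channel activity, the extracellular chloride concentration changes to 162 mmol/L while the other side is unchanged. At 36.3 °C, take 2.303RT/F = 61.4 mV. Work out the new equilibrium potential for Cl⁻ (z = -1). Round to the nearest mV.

After the shift: [Cl⁻]_out = 162, [Cl⁻]_in = 22.4 mmol/L.
E_new = (61.4/-1)·log₁₀(162/22.4) = -61.40 · (0.8593) = -52.76 mV

-53 mV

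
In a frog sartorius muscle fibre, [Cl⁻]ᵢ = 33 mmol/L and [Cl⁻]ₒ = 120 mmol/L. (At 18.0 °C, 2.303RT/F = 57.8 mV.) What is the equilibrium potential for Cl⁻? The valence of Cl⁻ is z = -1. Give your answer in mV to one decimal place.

E = (57.8/z) · log₁₀([Cl⁻]_out/[Cl⁻]_in) with z = -1.
For an anion, dividing by z = -1 reverses the sign.
= (57.8/-1) · log₁₀(120/33) = -57.80 · log₁₀(3.636)
= -57.80 · (0.5607) = -32.41 mV

-32.4 mV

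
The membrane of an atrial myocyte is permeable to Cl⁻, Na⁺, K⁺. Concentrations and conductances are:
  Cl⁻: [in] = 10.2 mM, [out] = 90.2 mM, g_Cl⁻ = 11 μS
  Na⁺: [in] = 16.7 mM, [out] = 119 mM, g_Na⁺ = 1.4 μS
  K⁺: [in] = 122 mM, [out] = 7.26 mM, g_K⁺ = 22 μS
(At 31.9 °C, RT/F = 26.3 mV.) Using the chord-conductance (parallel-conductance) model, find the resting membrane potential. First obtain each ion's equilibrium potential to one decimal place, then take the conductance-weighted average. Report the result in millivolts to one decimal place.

E_Cl⁻ = (26.3/-1)·ln(90.2/10.2) = -57.3 mV
E_Na⁺ = (26.3/1)·ln(119/16.7) = 51.6 mV
E_K⁺ = (26.3/1)·ln(7.26/122) = -74.2 mV
Vm = (Σ gᵢEᵢ)/(Σ gᵢ) = (11·-57.3 + 1.4·51.6 + 22·-74.2) / (11 + 1.4 + 22)
= -2190.46 / 34.4 = -63.68 mV

-63.7 mV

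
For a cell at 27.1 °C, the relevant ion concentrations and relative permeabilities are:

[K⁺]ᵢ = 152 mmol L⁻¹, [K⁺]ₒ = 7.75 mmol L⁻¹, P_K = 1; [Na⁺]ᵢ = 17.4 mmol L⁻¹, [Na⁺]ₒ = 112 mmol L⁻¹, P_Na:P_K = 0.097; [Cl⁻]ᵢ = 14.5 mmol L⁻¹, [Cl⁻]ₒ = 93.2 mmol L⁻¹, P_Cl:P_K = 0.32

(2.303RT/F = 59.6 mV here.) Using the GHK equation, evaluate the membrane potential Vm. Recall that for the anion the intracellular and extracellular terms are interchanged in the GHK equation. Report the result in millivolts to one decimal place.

-53.5 mV

Vm = 59.6 · log₁₀[(Σ P·[cation]ₒ + Σ P·[anion]ᵢ) / (Σ P·[cation]ᵢ + Σ P·[anion]ₒ)]
Numerator = 1×7.75 + 0.097×112 + 0.32×14.5 = 23.25
Denominator = 1×152 + 0.097×17.4 + 0.32×93.2 = 183.5
Vm = 59.6 · log₁₀(0.12672) = 59.6 × (-0.8972) = -53.47 mV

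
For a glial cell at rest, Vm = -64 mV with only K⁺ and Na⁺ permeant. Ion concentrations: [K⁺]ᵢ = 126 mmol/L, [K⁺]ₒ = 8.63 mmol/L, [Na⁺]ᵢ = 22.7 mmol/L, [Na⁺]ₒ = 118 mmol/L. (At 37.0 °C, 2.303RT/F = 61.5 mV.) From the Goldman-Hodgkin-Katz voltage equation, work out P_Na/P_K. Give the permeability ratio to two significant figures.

0.025

Let α = P_Na/P_K. GHK: Vm = 61.5·log₁₀[(Kₒ + α·Naₒ)/(Kᵢ + α·Naᵢ)].
10^(Vm/61.5) = 10^(-64.0/61.5) = 0.091065
So 0.091065·(Kᵢ + α·Naᵢ) = Kₒ + α·Naₒ → α = (0.091065·126.0 − 8.63) / (118.0 − 0.091065·22.7)
α = (11.47 − 8.63) / (118.0 − 2.067) = 2.844/115.9 = 0.02453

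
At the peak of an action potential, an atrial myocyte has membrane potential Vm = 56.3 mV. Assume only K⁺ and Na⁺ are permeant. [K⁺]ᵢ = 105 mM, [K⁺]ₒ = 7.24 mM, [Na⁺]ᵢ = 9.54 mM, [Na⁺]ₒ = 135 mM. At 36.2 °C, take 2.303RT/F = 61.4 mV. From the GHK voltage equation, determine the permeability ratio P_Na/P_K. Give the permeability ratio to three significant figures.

Let α = P_Na/P_K. GHK: Vm = 61.4·log₁₀[(Kₒ + α·Naₒ)/(Kᵢ + α·Naᵢ)].
10^(Vm/61.4) = 10^(56.3/61.4) = 8.2592
So 8.2592·(Kᵢ + α·Naᵢ) = Kₒ + α·Naₒ → α = (8.2592·105.0 − 7.24) / (135.0 − 8.2592·9.54)
α = (867.2 − 7.24) / (135.0 − 78.79) = 860/56.21 = 15.3

15.3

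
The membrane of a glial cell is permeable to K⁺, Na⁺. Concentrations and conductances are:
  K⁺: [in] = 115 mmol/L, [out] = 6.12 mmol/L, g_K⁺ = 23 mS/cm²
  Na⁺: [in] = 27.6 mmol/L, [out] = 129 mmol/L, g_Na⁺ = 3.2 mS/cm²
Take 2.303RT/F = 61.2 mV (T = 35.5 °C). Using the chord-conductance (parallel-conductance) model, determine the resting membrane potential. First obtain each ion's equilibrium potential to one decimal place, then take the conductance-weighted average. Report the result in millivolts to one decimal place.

E_K⁺ = (61.2/1)·log₁₀(6.12/115) = -78.0 mV
E_Na⁺ = (61.2/1)·log₁₀(129/27.6) = 41.0 mV
Vm = (Σ gᵢEᵢ)/(Σ gᵢ) = (23·-78.0 + 3.2·41.0) / (23 + 3.2)
= -1662.80 / 26.2 = -63.47 mV

-63.5 mV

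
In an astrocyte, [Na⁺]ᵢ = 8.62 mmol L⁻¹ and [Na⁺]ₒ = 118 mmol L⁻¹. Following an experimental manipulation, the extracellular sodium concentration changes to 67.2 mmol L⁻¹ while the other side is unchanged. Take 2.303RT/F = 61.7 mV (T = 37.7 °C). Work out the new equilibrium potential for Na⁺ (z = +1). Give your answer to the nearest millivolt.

55 mV

After the shift: [Na⁺]_out = 67.2, [Na⁺]_in = 8.62 mmol L⁻¹.
E_new = (61.7/1)·log₁₀(67.2/8.62) = 61.70 · (0.8919) = 55.03 mV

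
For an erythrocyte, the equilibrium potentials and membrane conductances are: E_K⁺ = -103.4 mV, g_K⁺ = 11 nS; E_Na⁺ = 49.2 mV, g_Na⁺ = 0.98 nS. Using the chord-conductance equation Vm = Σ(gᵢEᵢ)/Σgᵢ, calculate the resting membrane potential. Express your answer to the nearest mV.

-91 mV

Σ gᵢEᵢ = 11·(-103.4) + 0.98·(49.2) = -1089.18
Σ gᵢ = 11 + 0.98 = 11.98
Vm = -1089.18 / 11.98 = -90.92 mV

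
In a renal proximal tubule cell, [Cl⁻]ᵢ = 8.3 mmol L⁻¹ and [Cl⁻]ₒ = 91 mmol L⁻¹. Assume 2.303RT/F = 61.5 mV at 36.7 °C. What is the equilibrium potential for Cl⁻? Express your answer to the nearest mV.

E = (61.5/z) · log₁₀([Cl⁻]_out/[Cl⁻]_in) with z = -1.
For an anion, dividing by z = -1 reverses the sign.
= (61.5/-1) · log₁₀(91/8.3) = -61.50 · log₁₀(10.96)
= -61.50 · (1.0400) = -63.96 mV

-64 mV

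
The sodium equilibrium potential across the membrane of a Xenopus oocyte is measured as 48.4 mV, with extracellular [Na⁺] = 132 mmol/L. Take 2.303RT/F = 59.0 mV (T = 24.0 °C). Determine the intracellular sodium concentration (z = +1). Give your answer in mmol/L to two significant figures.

Nernst: E = (59.0/1) · log₁₀([out]/[in]), so log₁₀([out]/[in]) = 48.4 × 1 / 59.0 = 0.8203.
[out]/[in] = 10^(0.8203) = 6.612.
[in] = 132 / 6.612 = 19.96 mmol/L.

20 mmol/L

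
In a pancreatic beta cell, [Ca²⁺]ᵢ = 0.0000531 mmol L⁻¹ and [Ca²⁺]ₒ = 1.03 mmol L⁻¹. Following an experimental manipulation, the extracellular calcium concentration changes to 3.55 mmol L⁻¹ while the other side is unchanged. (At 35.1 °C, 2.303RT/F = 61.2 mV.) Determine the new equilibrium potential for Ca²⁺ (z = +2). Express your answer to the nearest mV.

After the shift: [Ca²⁺]_out = 3.55, [Ca²⁺]_in = 0.0000531 mmol L⁻¹.
E_new = (61.2/2)·log₁₀(3.55/0.0000531) = 30.60 · (4.8251) = 147.65 mV

148 mV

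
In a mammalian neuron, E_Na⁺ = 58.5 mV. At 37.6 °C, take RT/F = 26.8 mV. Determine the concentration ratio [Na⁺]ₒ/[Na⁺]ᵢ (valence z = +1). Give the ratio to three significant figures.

ln([out]/[in]) = E·z/(26.8) = 58.5 × 1 / 26.8 = 2.1828
[out]/[in] = e^(2.1828) = 8.871

8.87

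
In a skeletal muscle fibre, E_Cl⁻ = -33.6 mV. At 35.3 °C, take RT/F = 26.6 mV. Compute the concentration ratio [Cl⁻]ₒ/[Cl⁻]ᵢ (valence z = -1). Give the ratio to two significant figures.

ln([out]/[in]) = E·z/(26.6) = -33.6 × -1 / 26.6 = 1.2632
[out]/[in] = e^(1.2632) = 3.537

3.5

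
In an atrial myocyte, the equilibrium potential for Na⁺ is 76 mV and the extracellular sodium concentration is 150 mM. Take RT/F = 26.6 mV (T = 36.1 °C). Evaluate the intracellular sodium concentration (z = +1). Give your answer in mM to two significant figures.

8.6 mM

Nernst: E = (26.6/1) · ln([out]/[in]), so ln([out]/[in]) = 76.0 × 1 / 26.6 = 2.8571.
[out]/[in] = e^(2.8571) = 17.41.
[in] = 150 / 17.41 = 8.615 mM.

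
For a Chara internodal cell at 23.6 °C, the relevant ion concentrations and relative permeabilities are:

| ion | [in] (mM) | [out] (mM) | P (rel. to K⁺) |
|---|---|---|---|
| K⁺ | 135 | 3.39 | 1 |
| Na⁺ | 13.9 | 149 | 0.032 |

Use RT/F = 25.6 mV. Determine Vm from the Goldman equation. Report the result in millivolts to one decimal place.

Vm = 25.6 · ln[(Σ P·[cation]ₒ + Σ P·[anion]ᵢ) / (Σ P·[cation]ᵢ + Σ P·[anion]ₒ)]
Numerator = 1×3.39 + 0.032×149 = 8.158
Denominator = 1×135 + 0.032×13.9 = 135.4
Vm = 25.6 · ln(0.060231) = 25.6 × (-2.8096) = -71.92 mV

-71.9 mV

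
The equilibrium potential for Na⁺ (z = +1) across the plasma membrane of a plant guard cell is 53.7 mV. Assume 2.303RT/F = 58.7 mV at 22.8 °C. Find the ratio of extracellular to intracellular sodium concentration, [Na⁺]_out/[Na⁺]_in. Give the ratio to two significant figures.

8.2

log₁₀([out]/[in]) = E·z/(58.7) = 53.7 × 1 / 58.7 = 0.9148
[out]/[in] = 10^(0.9148) = 8.219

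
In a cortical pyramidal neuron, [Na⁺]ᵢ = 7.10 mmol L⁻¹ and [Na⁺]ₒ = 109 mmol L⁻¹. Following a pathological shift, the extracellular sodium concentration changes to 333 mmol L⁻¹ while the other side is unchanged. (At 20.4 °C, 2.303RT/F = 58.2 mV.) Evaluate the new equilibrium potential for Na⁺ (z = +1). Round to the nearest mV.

After the shift: [Na⁺]_out = 333, [Na⁺]_in = 7.10 mmol L⁻¹.
E_new = (58.2/1)·log₁₀(333/7.10) = 58.20 · (1.6712) = 97.26 mV

97 mV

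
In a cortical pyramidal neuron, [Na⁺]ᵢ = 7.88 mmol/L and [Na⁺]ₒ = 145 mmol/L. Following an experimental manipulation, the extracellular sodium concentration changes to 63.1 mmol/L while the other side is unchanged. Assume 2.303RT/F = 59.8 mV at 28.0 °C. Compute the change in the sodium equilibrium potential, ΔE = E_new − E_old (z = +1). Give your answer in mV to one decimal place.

E_old = (59.8/1)·log₁₀(145/7.88) = 75.64 mV
E_new = (59.8/1)·log₁₀(63.1/7.88) = 54.03 mV
ΔE = 54.03 − (75.64) = -21.61 mV

-21.6 mV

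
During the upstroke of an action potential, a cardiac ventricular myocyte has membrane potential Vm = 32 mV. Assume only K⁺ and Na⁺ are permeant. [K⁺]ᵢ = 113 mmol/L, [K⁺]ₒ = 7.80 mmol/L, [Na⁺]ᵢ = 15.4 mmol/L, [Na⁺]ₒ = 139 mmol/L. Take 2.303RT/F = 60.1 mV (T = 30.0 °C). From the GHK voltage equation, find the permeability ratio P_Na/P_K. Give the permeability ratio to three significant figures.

Let α = P_Na/P_K. GHK: Vm = 60.1·log₁₀[(Kₒ + α·Naₒ)/(Kᵢ + α·Naᵢ)].
10^(Vm/60.1) = 10^(32.0/60.1) = 3.4076
So 3.4076·(Kᵢ + α·Naᵢ) = Kₒ + α·Naₒ → α = (3.4076·113.0 − 7.8) / (139.0 − 3.4076·15.4)
α = (385.1 − 7.8) / (139.0 − 52.48) = 377.3/86.52 = 4.36

4.36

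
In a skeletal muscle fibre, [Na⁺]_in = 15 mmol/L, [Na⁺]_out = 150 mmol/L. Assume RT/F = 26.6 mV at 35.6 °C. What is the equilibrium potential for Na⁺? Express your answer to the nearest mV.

61 mV

E = (26.6/z) · ln([Na⁺]_out/[Na⁺]_in) with z = +1.
= (26.6/1) · ln(150/15) = 26.60 · ln(10)
= 26.60 · (2.3026) = 61.25 mV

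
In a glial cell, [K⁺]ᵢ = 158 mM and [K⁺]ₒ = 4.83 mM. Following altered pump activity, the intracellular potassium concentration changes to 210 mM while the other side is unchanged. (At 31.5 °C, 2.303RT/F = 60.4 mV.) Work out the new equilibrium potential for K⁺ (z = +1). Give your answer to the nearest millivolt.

-99 mV

After the shift: [K⁺]_out = 4.83, [K⁺]_in = 210 mM.
E_new = (60.4/1)·log₁₀(4.83/210) = 60.40 · (-1.6383) = -98.95 mV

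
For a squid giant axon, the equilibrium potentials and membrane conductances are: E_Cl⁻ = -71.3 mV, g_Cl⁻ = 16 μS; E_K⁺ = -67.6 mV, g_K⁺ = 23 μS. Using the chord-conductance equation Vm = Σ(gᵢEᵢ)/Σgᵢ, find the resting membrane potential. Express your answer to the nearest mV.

-69 mV

Σ gᵢEᵢ = 16·(-71.3) + 23·(-67.6) = -2695.60
Σ gᵢ = 16 + 23 = 39
Vm = -2695.60 / 39 = -69.12 mV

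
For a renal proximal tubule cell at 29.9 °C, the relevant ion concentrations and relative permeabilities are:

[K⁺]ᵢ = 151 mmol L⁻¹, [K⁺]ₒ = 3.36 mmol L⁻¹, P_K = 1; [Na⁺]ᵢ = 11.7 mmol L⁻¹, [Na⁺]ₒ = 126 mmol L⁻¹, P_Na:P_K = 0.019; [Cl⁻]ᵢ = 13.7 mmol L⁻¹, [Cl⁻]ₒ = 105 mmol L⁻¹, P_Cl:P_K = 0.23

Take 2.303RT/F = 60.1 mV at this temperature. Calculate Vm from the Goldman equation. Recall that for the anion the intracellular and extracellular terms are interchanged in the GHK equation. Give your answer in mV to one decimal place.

Vm = 60.1 · log₁₀[(Σ P·[cation]ₒ + Σ P·[anion]ᵢ) / (Σ P·[cation]ᵢ + Σ P·[anion]ₒ)]
Numerator = 1×3.36 + 0.019×126 + 0.23×13.7 = 8.905
Denominator = 1×151 + 0.019×11.7 + 0.23×105 = 175.4
Vm = 60.1 · log₁₀(0.050778) = 60.1 × (-1.2943) = -77.79 mV

-77.8 mV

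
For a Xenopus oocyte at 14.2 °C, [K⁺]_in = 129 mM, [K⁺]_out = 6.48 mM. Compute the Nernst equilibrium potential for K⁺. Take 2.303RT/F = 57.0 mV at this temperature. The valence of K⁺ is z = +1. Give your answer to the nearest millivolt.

-74 mV

E = (57.0/z) · log₁₀([K⁺]_out/[K⁺]_in) with z = +1.
= (57.0/1) · log₁₀(6.48/129) = 57.00 · log₁₀(0.05023)
= 57.00 · (-1.2990) = -74.04 mV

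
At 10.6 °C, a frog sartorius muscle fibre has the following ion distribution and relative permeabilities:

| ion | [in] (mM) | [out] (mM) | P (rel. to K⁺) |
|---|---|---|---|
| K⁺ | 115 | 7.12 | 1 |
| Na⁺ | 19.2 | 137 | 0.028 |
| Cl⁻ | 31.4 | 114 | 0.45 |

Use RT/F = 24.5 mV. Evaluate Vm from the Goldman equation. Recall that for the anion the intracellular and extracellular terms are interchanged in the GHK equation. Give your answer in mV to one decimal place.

Vm = 24.5 · ln[(Σ P·[cation]ₒ + Σ P·[anion]ᵢ) / (Σ P·[cation]ᵢ + Σ P·[anion]ₒ)]
Numerator = 1×7.12 + 0.028×137 + 0.45×31.4 = 25.09
Denominator = 1×115 + 0.028×19.2 + 0.45×114 = 166.8
Vm = 24.5 · ln(0.15036) = 24.5 × (-1.8947) = -46.42 mV

-46.4 mV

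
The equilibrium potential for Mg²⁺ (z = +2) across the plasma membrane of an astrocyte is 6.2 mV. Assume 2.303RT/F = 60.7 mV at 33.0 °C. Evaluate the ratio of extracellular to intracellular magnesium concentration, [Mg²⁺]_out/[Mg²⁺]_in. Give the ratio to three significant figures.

log₁₀([out]/[in]) = E·z/(60.7) = 6.2 × 2 / 60.7 = 0.2043
[out]/[in] = 10^(0.2043) = 1.601

1.60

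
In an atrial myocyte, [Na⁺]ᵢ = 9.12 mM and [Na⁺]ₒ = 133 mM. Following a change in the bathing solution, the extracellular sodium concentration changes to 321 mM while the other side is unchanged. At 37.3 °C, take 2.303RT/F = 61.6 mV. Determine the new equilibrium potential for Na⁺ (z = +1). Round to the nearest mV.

After the shift: [Na⁺]_out = 321, [Na⁺]_in = 9.12 mM.
E_new = (61.6/1)·log₁₀(321/9.12) = 61.60 · (1.5465) = 95.27 mV

95 mV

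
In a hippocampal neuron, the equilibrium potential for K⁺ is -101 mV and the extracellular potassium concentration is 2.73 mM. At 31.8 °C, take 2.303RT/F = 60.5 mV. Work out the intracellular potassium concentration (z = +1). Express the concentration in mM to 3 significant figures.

128 mM

Nernst: E = (60.5/1) · log₁₀([out]/[in]), so log₁₀([out]/[in]) = -101.0 × 1 / 60.5 = -1.6694.
[out]/[in] = 10^(-1.6694) = 0.02141.
[in] = 2.73 / 0.02141 = 127.5 mM.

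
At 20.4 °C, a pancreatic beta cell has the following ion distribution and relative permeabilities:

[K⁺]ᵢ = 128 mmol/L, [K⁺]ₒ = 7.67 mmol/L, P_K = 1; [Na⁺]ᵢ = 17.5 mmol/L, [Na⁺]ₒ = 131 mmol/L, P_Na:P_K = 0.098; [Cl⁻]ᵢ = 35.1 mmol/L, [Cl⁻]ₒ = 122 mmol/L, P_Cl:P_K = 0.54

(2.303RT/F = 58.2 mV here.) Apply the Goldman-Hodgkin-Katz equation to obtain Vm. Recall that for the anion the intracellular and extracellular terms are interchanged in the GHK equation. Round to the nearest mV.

-40 mV

Vm = 58.2 · log₁₀[(Σ P·[cation]ₒ + Σ P·[anion]ᵢ) / (Σ P·[cation]ᵢ + Σ P·[anion]ₒ)]
Numerator = 1×7.67 + 0.098×131 + 0.54×35.1 = 39.46
Denominator = 1×128 + 0.098×17.5 + 0.54×122 = 195.6
Vm = 58.2 · log₁₀(0.20175) = 58.2 × (-0.6952) = -40.46 mV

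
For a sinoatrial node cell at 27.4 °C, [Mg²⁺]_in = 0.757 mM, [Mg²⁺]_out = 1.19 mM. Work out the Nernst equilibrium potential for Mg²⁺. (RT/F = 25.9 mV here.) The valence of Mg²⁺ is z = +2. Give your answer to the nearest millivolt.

E = (25.9/z) · ln([Mg²⁺]_out/[Mg²⁺]_in) with z = +2.
= (25.9/2) · ln(1.19/0.757) = 12.95 · ln(1.572)
= 12.95 · (0.4523) = 5.86 mV

6 mV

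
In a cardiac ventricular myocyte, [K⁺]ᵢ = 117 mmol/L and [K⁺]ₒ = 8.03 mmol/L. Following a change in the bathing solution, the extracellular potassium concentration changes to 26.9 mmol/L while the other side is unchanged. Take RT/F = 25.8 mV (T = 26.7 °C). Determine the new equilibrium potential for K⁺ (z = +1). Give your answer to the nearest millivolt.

-38 mV

After the shift: [K⁺]_out = 26.9, [K⁺]_in = 117 mmol/L.
E_new = (25.8/1)·ln(26.9/117) = 25.80 · (-1.4700) = -37.93 mV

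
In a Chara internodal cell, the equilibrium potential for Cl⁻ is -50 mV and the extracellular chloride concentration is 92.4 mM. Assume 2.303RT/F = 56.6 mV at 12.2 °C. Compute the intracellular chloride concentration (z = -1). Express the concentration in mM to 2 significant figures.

12 mM

Nernst: E = (56.6/-1) · log₁₀([out]/[in]), so log₁₀([out]/[in]) = -50.0 × -1 / 56.6 = 0.8834.
[out]/[in] = 10^(0.8834) = 7.645.
[in] = 92.4 / 7.645 = 12.09 mM.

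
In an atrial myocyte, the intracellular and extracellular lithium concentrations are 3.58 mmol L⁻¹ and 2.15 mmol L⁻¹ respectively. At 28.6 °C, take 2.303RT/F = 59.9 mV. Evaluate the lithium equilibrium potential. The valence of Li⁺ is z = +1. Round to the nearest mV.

E = (59.9/z) · log₁₀([Li⁺]_out/[Li⁺]_in) with z = +1.
= (59.9/1) · log₁₀(2.15/3.58) = 59.90 · log₁₀(0.6006)
= 59.90 · (-0.2214) = -13.26 mV

-13 mV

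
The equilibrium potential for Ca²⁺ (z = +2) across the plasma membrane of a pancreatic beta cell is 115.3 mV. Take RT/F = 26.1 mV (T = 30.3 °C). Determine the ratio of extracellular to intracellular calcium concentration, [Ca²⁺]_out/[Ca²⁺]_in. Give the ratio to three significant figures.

6870

ln([out]/[in]) = E·z/(26.1) = 115.3 × 2 / 26.1 = 8.8352
[out]/[in] = e^(8.8352) = 6872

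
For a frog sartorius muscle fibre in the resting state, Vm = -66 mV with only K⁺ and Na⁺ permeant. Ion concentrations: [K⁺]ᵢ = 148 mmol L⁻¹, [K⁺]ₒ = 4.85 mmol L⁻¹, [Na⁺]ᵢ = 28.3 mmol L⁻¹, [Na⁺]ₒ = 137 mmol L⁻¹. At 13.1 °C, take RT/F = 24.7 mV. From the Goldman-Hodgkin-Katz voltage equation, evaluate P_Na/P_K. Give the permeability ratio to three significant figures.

0.0398

Let α = P_Na/P_K. GHK: Vm = 24.7·ln[(Kₒ + α·Naₒ)/(Kᵢ + α·Naᵢ)].
e^(Vm/24.7) = e^(-66.0/24.7) = 0.069109
So 0.069109·(Kᵢ + α·Naᵢ) = Kₒ + α·Naₒ → α = (0.069109·148.0 − 4.85) / (137.0 − 0.069109·28.3)
α = (10.23 − 4.85) / (137.0 − 1.956) = 5.378/135 = 0.03983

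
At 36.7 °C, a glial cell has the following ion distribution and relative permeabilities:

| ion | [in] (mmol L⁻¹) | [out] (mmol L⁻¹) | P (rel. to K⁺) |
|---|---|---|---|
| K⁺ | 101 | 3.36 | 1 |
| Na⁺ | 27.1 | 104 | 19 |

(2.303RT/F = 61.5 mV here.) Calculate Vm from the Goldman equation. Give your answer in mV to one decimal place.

31.2 mV

Vm = 61.5 · log₁₀[(Σ P·[cation]ₒ + Σ P·[anion]ᵢ) / (Σ P·[cation]ᵢ + Σ P·[anion]ₒ)]
Numerator = 1×3.36 + 19×104 = 1979
Denominator = 1×101 + 19×27.1 = 615.9
Vm = 61.5 · log₁₀(3.2138) = 61.5 × (0.5070) = 31.18 mV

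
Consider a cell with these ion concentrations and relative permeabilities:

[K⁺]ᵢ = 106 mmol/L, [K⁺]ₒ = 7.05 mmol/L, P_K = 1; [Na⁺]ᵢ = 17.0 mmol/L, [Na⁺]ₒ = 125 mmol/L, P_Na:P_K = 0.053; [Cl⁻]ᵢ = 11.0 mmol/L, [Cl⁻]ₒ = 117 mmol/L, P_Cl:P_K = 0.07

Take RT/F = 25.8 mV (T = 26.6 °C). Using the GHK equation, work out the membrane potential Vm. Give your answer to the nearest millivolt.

-54 mV

Vm = 25.8 · ln[(Σ P·[cation]ₒ + Σ P·[anion]ᵢ) / (Σ P·[cation]ᵢ + Σ P·[anion]ₒ)]
Numerator = 1×7.05 + 0.053×125 + 0.07×11.0 = 14.45
Denominator = 1×106 + 0.053×17.0 + 0.07×117 = 115.1
Vm = 25.8 · ln(0.12551) = 25.8 × (-2.0754) = -53.54 mV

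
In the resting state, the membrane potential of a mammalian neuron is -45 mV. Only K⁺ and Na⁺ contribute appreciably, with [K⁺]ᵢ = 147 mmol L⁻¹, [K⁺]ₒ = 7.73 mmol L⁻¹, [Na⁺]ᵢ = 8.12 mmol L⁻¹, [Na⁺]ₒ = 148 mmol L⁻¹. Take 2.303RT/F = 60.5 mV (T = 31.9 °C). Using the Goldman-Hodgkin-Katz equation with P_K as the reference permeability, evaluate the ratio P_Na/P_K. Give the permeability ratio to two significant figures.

0.13

Let α = P_Na/P_K. GHK: Vm = 60.5·log₁₀[(Kₒ + α·Naₒ)/(Kᵢ + α·Naᵢ)].
10^(Vm/60.5) = 10^(-45.0/60.5) = 0.18038
So 0.18038·(Kᵢ + α·Naᵢ) = Kₒ + α·Naₒ → α = (0.18038·147.0 − 7.73) / (148.0 − 0.18038·8.12)
α = (26.52 − 7.73) / (148.0 − 1.465) = 18.79/146.5 = 0.1282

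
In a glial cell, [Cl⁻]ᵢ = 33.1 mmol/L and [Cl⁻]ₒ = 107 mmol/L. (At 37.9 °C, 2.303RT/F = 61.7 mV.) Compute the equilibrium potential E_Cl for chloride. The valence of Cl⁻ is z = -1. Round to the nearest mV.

E = (61.7/z) · log₁₀([Cl⁻]_out/[Cl⁻]_in) with z = -1.
For an anion, dividing by z = -1 reverses the sign.
= (61.7/-1) · log₁₀(107/33.1) = -61.70 · log₁₀(3.233)
= -61.70 · (0.5096) = -31.44 mV

-31 mV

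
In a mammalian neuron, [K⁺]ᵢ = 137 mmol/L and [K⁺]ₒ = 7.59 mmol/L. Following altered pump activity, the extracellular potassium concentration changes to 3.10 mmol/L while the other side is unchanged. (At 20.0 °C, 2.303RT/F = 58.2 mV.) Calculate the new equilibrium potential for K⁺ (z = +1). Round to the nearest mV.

After the shift: [K⁺]_out = 3.10, [K⁺]_in = 137 mmol/L.
E_new = (58.2/1)·log₁₀(3.10/137) = 58.20 · (-1.6454) = -95.76 mV

-96 mV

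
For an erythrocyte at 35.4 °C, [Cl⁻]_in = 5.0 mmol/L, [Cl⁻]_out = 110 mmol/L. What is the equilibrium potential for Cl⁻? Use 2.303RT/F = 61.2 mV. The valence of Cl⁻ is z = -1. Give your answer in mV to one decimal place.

E = (61.2/z) · log₁₀([Cl⁻]_out/[Cl⁻]_in) with z = -1.
For an anion, dividing by z = -1 reverses the sign.
= (61.2/-1) · log₁₀(110/5.0) = -61.20 · log₁₀(22)
= -61.20 · (1.3424) = -82.16 mV

-82.2 mV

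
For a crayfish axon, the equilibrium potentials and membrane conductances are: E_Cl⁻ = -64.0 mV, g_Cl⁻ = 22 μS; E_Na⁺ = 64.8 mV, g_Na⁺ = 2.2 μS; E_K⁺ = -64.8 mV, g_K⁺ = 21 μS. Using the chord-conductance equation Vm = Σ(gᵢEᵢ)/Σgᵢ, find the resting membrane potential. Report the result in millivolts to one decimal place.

Σ gᵢEᵢ = 22·(-64.0) + 2.2·(64.8) + 21·(-64.8) = -2626.24
Σ gᵢ = 22 + 2.2 + 21 = 45.2
Vm = -2626.24 / 45.2 = -58.10 mV

-58.1 mV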